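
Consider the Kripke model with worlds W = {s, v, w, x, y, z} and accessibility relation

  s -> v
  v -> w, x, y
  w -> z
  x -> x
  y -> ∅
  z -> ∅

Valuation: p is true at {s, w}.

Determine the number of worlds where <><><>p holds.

s: successors {v}; <><>p there: v:F. ✗
v: successors {w, x, y}; <><>p there: w:F, x:F, y:F. ✗
w: successors {z}; <><>p there: z:F. ✗
x: successors {x}; <><>p there: x:F. ✗
y: no successors, so <><><>p fails. ✗
z: no successors, so <><><>p fails. ✗
Satisfying worlds: ∅.

0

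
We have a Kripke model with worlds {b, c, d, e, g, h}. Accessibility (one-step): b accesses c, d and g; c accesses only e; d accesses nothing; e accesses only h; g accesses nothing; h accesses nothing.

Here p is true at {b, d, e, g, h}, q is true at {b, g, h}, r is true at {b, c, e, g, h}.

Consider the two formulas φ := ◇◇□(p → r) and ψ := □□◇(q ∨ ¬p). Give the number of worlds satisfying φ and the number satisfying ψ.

2 and 5

For ◇◇□(p → r):
b: successors {c, d, g}; ◇□(p → r) there: c:T, d:F, g:F. ✓
c: successors {e}; ◇□(p → r) there: e:T. ✓
d: no successors, so ◇◇□(p → r) fails. ✗
e: successors {h}; ◇□(p → r) there: h:F. ✗
g: no successors, so ◇◇□(p → r) fails. ✗
h: no successors, so ◇◇□(p → r) fails. ✗
— 2 worlds.
For □□◇(q ∨ ¬p):
b: successors {c, d, g}; □◇(q ∨ ¬p) there: c:T, d:T, g:T. ✓
c: successors {e}; □◇(q ∨ ¬p) there: e:F. ✗
d: no successors, so □□◇(q ∨ ¬p) holds vacuously. ✓
e: successors {h}; □◇(q ∨ ¬p) there: h:T. ✓
g: no successors, so □□◇(q ∨ ¬p) holds vacuously. ✓
h: no successors, so □□◇(q ∨ ¬p) holds vacuously. ✓
— 5 worlds.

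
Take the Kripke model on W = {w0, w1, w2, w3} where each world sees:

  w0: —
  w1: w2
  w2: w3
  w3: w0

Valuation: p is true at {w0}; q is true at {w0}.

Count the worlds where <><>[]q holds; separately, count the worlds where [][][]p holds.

2 and 4

For <><>[]q:
w0: no successors, so <><>[]q fails. ✗
w1: successors {w2}; <>[]q there: w2:T. ✓
w2: successors {w3}; <>[]q there: w3:T. ✓
w3: successors {w0}; <>[]q there: w0:F. ✗
— 2 worlds.
For [][][]p:
w0: no successors, so [][][]p holds vacuously. ✓
w1: successors {w2}; [][]p there: w2:T. ✓
w2: successors {w3}; [][]p there: w3:T. ✓
w3: successors {w0}; [][]p there: w0:T. ✓
— 4 worlds.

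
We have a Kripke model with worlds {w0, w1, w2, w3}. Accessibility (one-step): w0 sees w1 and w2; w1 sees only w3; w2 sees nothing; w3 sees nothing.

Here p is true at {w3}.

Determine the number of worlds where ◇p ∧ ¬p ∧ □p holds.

w0: ◇p is F, ¬p ∧ □p is F. ✗
w1: ◇p is T, ¬p ∧ □p is T. ✓
w2: ◇p is F, ¬p ∧ □p is T. ✗
w3: ◇p is F, ¬p ∧ □p is F. ✗
Satisfying worlds: {w1}.

1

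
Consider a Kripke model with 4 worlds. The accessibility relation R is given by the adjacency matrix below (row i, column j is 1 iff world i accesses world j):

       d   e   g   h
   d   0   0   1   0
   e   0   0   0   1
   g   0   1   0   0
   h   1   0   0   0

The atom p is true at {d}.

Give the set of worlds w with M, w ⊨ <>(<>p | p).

{e, h}

d: successors {g}; <>p | p there: g:F. ✗
e: successors {h}; <>p | p there: h:T. ✓
g: successors {e}; <>p | p there: e:F. ✗
h: successors {d}; <>p | p there: d:T. ✓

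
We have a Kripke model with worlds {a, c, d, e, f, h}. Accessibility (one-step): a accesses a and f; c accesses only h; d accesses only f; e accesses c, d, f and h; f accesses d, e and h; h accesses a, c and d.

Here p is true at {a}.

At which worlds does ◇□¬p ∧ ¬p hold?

{d, e, f, h}

a: ◇□¬p is T, ¬p is F. ✗
c: ◇□¬p is F, ¬p is T. ✗
d: ◇□¬p is T, ¬p is T. ✓
e: ◇□¬p is T, ¬p is T. ✓
f: ◇□¬p is T, ¬p is T. ✓
h: ◇□¬p is T, ¬p is T. ✓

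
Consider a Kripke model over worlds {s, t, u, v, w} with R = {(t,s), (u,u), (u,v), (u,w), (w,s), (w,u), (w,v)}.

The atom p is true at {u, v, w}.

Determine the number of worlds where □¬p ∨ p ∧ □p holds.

4

s: □¬p is T, p ∧ □p is F. ✓
t: □¬p is T, p ∧ □p is F. ✓
u: □¬p is F, p ∧ □p is T. ✓
v: □¬p is T, p ∧ □p is T. ✓
w: □¬p is F, p ∧ □p is F. ✗
Satisfying worlds: {s, t, u, v}.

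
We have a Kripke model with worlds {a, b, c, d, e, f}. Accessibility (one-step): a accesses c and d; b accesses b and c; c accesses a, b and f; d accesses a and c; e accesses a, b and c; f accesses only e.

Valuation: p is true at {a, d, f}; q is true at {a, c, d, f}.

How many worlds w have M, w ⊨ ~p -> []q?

a: ~p is F, []q is T. ✓
b: ~p is T, []q is F. ✗
c: ~p is T, []q is F. ✗
d: ~p is F, []q is T. ✓
e: ~p is T, []q is F. ✗
f: ~p is F, []q is F. ✓
Satisfying worlds: {a, d, f}.

3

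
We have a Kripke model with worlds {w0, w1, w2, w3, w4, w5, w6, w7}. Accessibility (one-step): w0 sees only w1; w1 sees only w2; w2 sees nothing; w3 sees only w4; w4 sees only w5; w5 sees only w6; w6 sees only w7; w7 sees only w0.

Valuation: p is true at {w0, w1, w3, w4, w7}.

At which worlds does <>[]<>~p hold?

w0: successors {w1}; []<>~p there: w1:F. ✗
w1: successors {w2}; []<>~p there: w2:T. ✓
w2: no successors, so <>[]<>~p fails. ✗
w3: successors {w4}; []<>~p there: w4:T. ✓
w4: successors {w5}; []<>~p there: w5:F. ✗
w5: successors {w6}; []<>~p there: w6:F. ✗
w6: successors {w7}; []<>~p there: w7:F. ✗
w7: successors {w0}; []<>~p there: w0:T. ✓

{w1, w3, w7}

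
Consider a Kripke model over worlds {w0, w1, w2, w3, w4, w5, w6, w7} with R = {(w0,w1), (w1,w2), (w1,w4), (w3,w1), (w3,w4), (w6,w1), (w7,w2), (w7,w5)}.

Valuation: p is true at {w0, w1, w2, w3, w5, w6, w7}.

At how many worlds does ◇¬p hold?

w0: successors {w1}; ¬p there: w1:F. ✗
w1: successors {w2, w4}; ¬p there: w2:F, w4:T. ✓
w2: no successors, so ◇¬p fails. ✗
w3: successors {w1, w4}; ¬p there: w1:F, w4:T. ✓
w4: no successors, so ◇¬p fails. ✗
w5: no successors, so ◇¬p fails. ✗
w6: successors {w1}; ¬p there: w1:F. ✗
w7: successors {w2, w5}; ¬p there: w2:F, w5:F. ✗
Satisfying worlds: {w1, w3}.

2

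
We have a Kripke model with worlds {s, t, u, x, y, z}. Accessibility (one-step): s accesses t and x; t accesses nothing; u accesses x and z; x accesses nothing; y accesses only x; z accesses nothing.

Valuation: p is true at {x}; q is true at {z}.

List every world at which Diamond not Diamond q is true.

{s, u, y}

s: successors {t, x}; not Diamond q there: t:T, x:T. ✓
t: no successors, so Diamond not Diamond q fails. ✗
u: successors {x, z}; not Diamond q there: x:T, z:T. ✓
x: no successors, so Diamond not Diamond q fails. ✗
y: successors {x}; not Diamond q there: x:T. ✓
z: no successors, so Diamond not Diamond q fails. ✗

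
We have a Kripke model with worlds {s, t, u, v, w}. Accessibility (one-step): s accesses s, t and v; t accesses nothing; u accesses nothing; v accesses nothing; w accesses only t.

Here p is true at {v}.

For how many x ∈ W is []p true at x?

s: successors {s, t, v}; p there: s:F, t:F, v:T. ✗
t: no successors, so []p holds vacuously. ✓
u: no successors, so []p holds vacuously. ✓
v: no successors, so []p holds vacuously. ✓
w: successors {t}; p there: t:F. ✗
Satisfying worlds: {t, u, v}.

3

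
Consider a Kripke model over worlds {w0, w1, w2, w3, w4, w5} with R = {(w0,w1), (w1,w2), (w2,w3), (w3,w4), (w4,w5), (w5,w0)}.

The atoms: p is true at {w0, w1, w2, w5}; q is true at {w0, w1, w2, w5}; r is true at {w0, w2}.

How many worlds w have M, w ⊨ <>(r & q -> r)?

w0: successors {w1}; r & q -> r there: w1:T. ✓
w1: successors {w2}; r & q -> r there: w2:T. ✓
w2: successors {w3}; r & q -> r there: w3:T. ✓
w3: successors {w4}; r & q -> r there: w4:T. ✓
w4: successors {w5}; r & q -> r there: w5:T. ✓
w5: successors {w0}; r & q -> r there: w0:T. ✓
Satisfying worlds: {w0, w1, w2, w3, w4, w5}.

6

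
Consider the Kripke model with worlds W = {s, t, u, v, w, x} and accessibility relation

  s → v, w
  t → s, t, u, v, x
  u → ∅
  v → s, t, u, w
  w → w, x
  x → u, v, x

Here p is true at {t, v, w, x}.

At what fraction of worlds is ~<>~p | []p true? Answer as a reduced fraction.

s: ~<>~p is T, []p is T. ✓
t: ~<>~p is F, []p is F. ✗
u: ~<>~p is T, []p is T. ✓
v: ~<>~p is F, []p is F. ✗
w: ~<>~p is T, []p is T. ✓
x: ~<>~p is F, []p is F. ✗
That's 3 of 6 worlds, so 3/6 = 1/2.

1/2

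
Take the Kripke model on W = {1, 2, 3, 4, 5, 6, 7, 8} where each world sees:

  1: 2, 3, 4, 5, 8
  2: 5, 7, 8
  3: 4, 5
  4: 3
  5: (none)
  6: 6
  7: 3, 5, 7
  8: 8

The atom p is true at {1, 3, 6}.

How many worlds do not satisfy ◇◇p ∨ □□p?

1: ◇◇p is T, □□p is F. ✓
2: ◇◇p is T, □□p is F. ✓
3: ◇◇p is T, □□p is T. ✓
4: ◇◇p is F, □□p is F. ✗
5: ◇◇p is F, □□p is T. ✓
6: ◇◇p is T, □□p is T. ✓
7: ◇◇p is T, □□p is F. ✓
8: ◇◇p is F, □□p is F. ✗
Satisfying worlds: {1, 2, 3, 5, 6, 7}.
So ◇◇p ∨ □□p fails at the other 2 worlds.

2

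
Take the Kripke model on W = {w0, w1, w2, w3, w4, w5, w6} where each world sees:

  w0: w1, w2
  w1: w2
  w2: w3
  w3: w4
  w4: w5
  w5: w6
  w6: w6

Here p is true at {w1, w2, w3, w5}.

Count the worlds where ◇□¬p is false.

3

w0: successors {w1, w2}; □¬p there: w1:F, w2:F. ✗
w1: successors {w2}; □¬p there: w2:F. ✗
w2: successors {w3}; □¬p there: w3:T. ✓
w3: successors {w4}; □¬p there: w4:F. ✗
w4: successors {w5}; □¬p there: w5:T. ✓
w5: successors {w6}; □¬p there: w6:T. ✓
w6: successors {w6}; □¬p there: w6:T. ✓
Satisfying worlds: {w2, w4, w5, w6}.
So ◇□¬p fails at the other 3 worlds.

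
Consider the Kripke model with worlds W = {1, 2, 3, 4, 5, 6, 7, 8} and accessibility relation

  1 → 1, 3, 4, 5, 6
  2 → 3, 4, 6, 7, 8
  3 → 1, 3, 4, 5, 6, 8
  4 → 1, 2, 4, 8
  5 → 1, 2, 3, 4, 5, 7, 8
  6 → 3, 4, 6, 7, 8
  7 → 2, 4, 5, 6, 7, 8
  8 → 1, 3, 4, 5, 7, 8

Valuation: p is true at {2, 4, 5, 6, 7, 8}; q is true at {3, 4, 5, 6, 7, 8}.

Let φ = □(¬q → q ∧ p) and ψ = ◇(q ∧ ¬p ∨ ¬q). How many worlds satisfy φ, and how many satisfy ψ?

For □(¬q → q ∧ p):
1: successors {1, 3, 4, 5, 6}; ¬q → q ∧ p there: 1:F, 3:T, 4:T, 5:T, 6:T. ✗
2: successors {3, 4, 6, 7, 8}; ¬q → q ∧ p there: 3:T, 4:T, 6:T, 7:T, 8:T. ✓
3: successors {1, 3, 4, 5, 6, 8}; ¬q → q ∧ p there: 1:F, 3:T, 4:T, 5:T, 6:T, 8:T. ✗
4: successors {1, 2, 4, 8}; ¬q → q ∧ p there: 1:F, 2:F, 4:T, 8:T. ✗
5: successors {1, 2, 3, 4, 5, 7, 8}; ¬q → q ∧ p there: 1:F, 2:F, 3:T, 4:T, 5:T, 7:T, 8:T. ✗
6: successors {3, 4, 6, 7, 8}; ¬q → q ∧ p there: 3:T, 4:T, 6:T, 7:T, 8:T. ✓
7: successors {2, 4, 5, 6, 7, 8}; ¬q → q ∧ p there: 2:F, 4:T, 5:T, 6:T, 7:T, 8:T. ✗
8: successors {1, 3, 4, 5, 7, 8}; ¬q → q ∧ p there: 1:F, 3:T, 4:T, 5:T, 7:T, 8:T. ✗
— 2 worlds.
For ◇(q ∧ ¬p ∨ ¬q):
1: successors {1, 3, 4, 5, 6}; q ∧ ¬p ∨ ¬q there: 1:T, 3:T, 4:F, 5:F, 6:F. ✓
2: successors {3, 4, 6, 7, 8}; q ∧ ¬p ∨ ¬q there: 3:T, 4:F, 6:F, 7:F, 8:F. ✓
3: successors {1, 3, 4, 5, 6, 8}; q ∧ ¬p ∨ ¬q there: 1:T, 3:T, 4:F, 5:F, 6:F, 8:F. ✓
4: successors {1, 2, 4, 8}; q ∧ ¬p ∨ ¬q there: 1:T, 2:T, 4:F, 8:F. ✓
5: successors {1, 2, 3, 4, 5, 7, 8}; q ∧ ¬p ∨ ¬q there: 1:T, 2:T, 3:T, 4:F, 5:F, 7:F, 8:F. ✓
6: successors {3, 4, 6, 7, 8}; q ∧ ¬p ∨ ¬q there: 3:T, 4:F, 6:F, 7:F, 8:F. ✓
7: successors {2, 4, 5, 6, 7, 8}; q ∧ ¬p ∨ ¬q there: 2:T, 4:F, 5:F, 6:F, 7:F, 8:F. ✓
8: successors {1, 3, 4, 5, 7, 8}; q ∧ ¬p ∨ ¬q there: 1:T, 3:T, 4:F, 5:F, 7:F, 8:F. ✓
— 8 worlds.

2 and 8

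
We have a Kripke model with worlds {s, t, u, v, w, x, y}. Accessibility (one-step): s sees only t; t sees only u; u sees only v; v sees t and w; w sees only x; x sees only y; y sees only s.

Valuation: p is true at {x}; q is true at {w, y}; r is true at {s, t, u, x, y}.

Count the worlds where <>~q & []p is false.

s: <>~q is T, []p is F. ✗
t: <>~q is T, []p is F. ✗
u: <>~q is T, []p is F. ✗
v: <>~q is T, []p is F. ✗
w: <>~q is T, []p is T. ✓
x: <>~q is F, []p is F. ✗
y: <>~q is T, []p is F. ✗
Satisfying worlds: {w}.
So <>~q & []p fails at the other 6 worlds.

6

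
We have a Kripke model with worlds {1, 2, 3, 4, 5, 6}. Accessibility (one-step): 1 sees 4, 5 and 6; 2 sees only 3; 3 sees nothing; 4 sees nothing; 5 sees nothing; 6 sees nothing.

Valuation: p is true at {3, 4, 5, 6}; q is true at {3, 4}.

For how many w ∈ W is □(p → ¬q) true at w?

4

1: successors {4, 5, 6}; p → ¬q there: 4:F, 5:T, 6:T. ✗
2: successors {3}; p → ¬q there: 3:F. ✗
3: no successors, so □(p → ¬q) holds vacuously. ✓
4: no successors, so □(p → ¬q) holds vacuously. ✓
5: no successors, so □(p → ¬q) holds vacuously. ✓
6: no successors, so □(p → ¬q) holds vacuously. ✓
Satisfying worlds: {3, 4, 5, 6}.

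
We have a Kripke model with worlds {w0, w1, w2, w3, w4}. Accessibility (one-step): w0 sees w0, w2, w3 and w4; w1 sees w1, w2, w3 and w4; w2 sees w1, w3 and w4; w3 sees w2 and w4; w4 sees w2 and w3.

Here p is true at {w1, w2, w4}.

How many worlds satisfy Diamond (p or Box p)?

w0: successors {w0, w2, w3, w4}; p or Box p there: w0:F, w2:T, w3:T, w4:T. ✓
w1: successors {w1, w2, w3, w4}; p or Box p there: w1:T, w2:T, w3:T, w4:T. ✓
w2: successors {w1, w3, w4}; p or Box p there: w1:T, w3:T, w4:T. ✓
w3: successors {w2, w4}; p or Box p there: w2:T, w4:T. ✓
w4: successors {w2, w3}; p or Box p there: w2:T, w3:T. ✓
Satisfying worlds: {w0, w1, w2, w3, w4}.

5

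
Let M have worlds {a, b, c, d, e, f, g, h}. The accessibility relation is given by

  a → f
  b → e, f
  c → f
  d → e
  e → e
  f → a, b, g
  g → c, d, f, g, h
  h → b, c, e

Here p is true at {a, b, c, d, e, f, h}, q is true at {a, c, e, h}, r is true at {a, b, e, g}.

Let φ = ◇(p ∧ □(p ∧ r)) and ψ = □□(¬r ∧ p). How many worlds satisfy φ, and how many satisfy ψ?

5 and 0

For ◇(p ∧ □(p ∧ r)):
a: successors {f}; p ∧ □(p ∧ r) there: f:F. ✗
b: successors {e, f}; p ∧ □(p ∧ r) there: e:T, f:F. ✓
c: successors {f}; p ∧ □(p ∧ r) there: f:F. ✗
d: successors {e}; p ∧ □(p ∧ r) there: e:T. ✓
e: successors {e}; p ∧ □(p ∧ r) there: e:T. ✓
f: successors {a, b, g}; p ∧ □(p ∧ r) there: a:F, b:F, g:F. ✗
g: successors {c, d, f, g, h}; p ∧ □(p ∧ r) there: c:F, d:T, f:F, g:F, h:F. ✓
h: successors {b, c, e}; p ∧ □(p ∧ r) there: b:F, c:F, e:T. ✓
— 5 worlds.
For □□(¬r ∧ p):
a: successors {f}; □(¬r ∧ p) there: f:F. ✗
b: successors {e, f}; □(¬r ∧ p) there: e:F, f:F. ✗
c: successors {f}; □(¬r ∧ p) there: f:F. ✗
d: successors {e}; □(¬r ∧ p) there: e:F. ✗
e: successors {e}; □(¬r ∧ p) there: e:F. ✗
f: successors {a, b, g}; □(¬r ∧ p) there: a:T, b:F, g:F. ✗
g: successors {c, d, f, g, h}; □(¬r ∧ p) there: c:T, d:F, f:F, g:F, h:F. ✗
h: successors {b, c, e}; □(¬r ∧ p) there: b:F, c:T, e:F. ✗
— 0 worlds.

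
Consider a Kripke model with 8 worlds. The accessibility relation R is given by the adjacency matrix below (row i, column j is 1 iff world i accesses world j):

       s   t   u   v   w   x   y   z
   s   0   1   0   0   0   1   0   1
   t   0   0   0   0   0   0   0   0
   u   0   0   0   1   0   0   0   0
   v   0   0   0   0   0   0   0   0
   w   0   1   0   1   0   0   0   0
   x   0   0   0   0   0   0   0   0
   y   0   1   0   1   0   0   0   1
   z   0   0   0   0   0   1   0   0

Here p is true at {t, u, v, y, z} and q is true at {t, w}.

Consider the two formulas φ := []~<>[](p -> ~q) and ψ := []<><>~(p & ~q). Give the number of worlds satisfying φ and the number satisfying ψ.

For []~<>[](p -> ~q):
s: successors {t, x, z}; ~<>[](p -> ~q) there: t:T, x:T, z:F. ✗
t: no successors, so []~<>[](p -> ~q) holds vacuously. ✓
u: successors {v}; ~<>[](p -> ~q) there: v:T. ✓
v: no successors, so []~<>[](p -> ~q) holds vacuously. ✓
w: successors {t, v}; ~<>[](p -> ~q) there: t:T, v:T. ✓
x: no successors, so []~<>[](p -> ~q) holds vacuously. ✓
y: successors {t, v, z}; ~<>[](p -> ~q) there: t:T, v:T, z:F. ✗
z: successors {x}; ~<>[](p -> ~q) there: x:T. ✓
— 6 worlds.
For []<><>~(p & ~q):
s: successors {t, x, z}; <><>~(p & ~q) there: t:F, x:F, z:F. ✗
t: no successors, so []<><>~(p & ~q) holds vacuously. ✓
u: successors {v}; <><>~(p & ~q) there: v:F. ✗
v: no successors, so []<><>~(p & ~q) holds vacuously. ✓
w: successors {t, v}; <><>~(p & ~q) there: t:F, v:F. ✗
x: no successors, so []<><>~(p & ~q) holds vacuously. ✓
y: successors {t, v, z}; <><>~(p & ~q) there: t:F, v:F, z:F. ✗
z: successors {x}; <><>~(p & ~q) there: x:F. ✗
— 3 worlds.

6 and 3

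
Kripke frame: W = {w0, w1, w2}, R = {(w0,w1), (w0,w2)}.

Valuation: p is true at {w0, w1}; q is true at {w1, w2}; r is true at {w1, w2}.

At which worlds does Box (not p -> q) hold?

{w0, w1, w2}

w0: successors {w1, w2}; not p -> q there: w1:T, w2:T. ✓
w1: no successors, so Box (not p -> q) holds vacuously. ✓
w2: no successors, so Box (not p -> q) holds vacuously. ✓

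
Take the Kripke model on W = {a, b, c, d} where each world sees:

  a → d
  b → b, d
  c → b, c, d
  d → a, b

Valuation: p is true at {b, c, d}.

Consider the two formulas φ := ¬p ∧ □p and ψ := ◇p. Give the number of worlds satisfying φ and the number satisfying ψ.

1 and 4

For ¬p ∧ □p:
a: ¬p is T, □p is T. ✓
b: ¬p is F, □p is T. ✗
c: ¬p is F, □p is T. ✗
d: ¬p is F, □p is F. ✗
— 1 world.
For ◇p:
a: successors {d}; p there: d:T. ✓
b: successors {b, d}; p there: b:T, d:T. ✓
c: successors {b, c, d}; p there: b:T, c:T, d:T. ✓
d: successors {a, b}; p there: a:F, b:T. ✓
— 4 worlds.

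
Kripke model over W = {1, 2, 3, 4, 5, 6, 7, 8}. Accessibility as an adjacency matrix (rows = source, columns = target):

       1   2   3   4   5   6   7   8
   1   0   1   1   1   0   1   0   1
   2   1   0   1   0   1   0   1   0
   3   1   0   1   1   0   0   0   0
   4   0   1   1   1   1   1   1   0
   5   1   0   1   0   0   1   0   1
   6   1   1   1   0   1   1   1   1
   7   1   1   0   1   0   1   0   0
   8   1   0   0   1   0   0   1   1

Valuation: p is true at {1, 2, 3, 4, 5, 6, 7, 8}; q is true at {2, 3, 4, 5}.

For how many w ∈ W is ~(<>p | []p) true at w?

0

1: <>p | []p is T. ✗
2: <>p | []p is T. ✗
3: <>p | []p is T. ✗
4: <>p | []p is T. ✗
5: <>p | []p is T. ✗
6: <>p | []p is T. ✗
7: <>p | []p is T. ✗
8: <>p | []p is T. ✗
Satisfying worlds: ∅.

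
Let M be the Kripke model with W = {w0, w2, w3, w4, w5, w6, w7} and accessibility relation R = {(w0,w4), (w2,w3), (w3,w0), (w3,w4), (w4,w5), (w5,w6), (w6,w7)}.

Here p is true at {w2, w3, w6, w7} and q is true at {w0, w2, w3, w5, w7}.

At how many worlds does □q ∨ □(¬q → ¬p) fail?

1

w0: □q is F, □(¬q → ¬p) is T. ✓
w2: □q is T, □(¬q → ¬p) is T. ✓
w3: □q is F, □(¬q → ¬p) is T. ✓
w4: □q is T, □(¬q → ¬p) is T. ✓
w5: □q is F, □(¬q → ¬p) is F. ✗
w6: □q is T, □(¬q → ¬p) is T. ✓
w7: □q is T, □(¬q → ¬p) is T. ✓
Satisfying worlds: {w0, w2, w3, w4, w6, w7}.
So □q ∨ □(¬q → ¬p) fails at the other 1 world.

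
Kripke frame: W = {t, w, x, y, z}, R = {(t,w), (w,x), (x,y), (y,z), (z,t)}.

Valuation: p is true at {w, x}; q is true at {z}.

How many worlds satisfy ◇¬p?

3

t: successors {w}; ¬p there: w:F. ✗
w: successors {x}; ¬p there: x:F. ✗
x: successors {y}; ¬p there: y:T. ✓
y: successors {z}; ¬p there: z:T. ✓
z: successors {t}; ¬p there: t:T. ✓
Satisfying worlds: {x, y, z}.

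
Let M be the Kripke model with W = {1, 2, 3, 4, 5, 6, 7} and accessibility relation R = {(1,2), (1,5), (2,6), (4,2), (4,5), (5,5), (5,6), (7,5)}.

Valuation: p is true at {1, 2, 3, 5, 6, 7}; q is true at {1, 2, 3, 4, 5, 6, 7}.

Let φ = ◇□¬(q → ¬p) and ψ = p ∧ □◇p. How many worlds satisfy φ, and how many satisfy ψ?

For ◇□¬(q → ¬p):
1: successors {2, 5}; □¬(q → ¬p) there: 2:T, 5:T. ✓
2: successors {6}; □¬(q → ¬p) there: 6:T. ✓
3: no successors, so ◇□¬(q → ¬p) fails. ✗
4: successors {2, 5}; □¬(q → ¬p) there: 2:T, 5:T. ✓
5: successors {5, 6}; □¬(q → ¬p) there: 5:T, 6:T. ✓
6: no successors, so ◇□¬(q → ¬p) fails. ✗
7: successors {5}; □¬(q → ¬p) there: 5:T. ✓
— 5 worlds.
For p ∧ □◇p:
1: p is T, □◇p is T. ✓
2: p is T, □◇p is F. ✗
3: p is T, □◇p is T. ✓
4: p is F, □◇p is T. ✗
5: p is T, □◇p is F. ✗
6: p is T, □◇p is T. ✓
7: p is T, □◇p is T. ✓
— 4 worlds.

5 and 4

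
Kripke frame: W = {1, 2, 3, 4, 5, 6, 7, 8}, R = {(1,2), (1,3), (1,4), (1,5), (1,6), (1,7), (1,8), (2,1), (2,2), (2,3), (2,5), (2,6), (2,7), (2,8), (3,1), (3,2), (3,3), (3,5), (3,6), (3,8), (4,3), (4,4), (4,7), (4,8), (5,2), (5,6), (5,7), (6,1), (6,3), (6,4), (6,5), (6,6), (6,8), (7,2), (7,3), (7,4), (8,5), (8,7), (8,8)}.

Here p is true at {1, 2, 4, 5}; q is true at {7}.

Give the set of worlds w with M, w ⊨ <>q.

{1, 2, 4, 5, 8}

1: successors {2, 3, 4, 5, 6, 7, 8}; q there: 2:F, 3:F, 4:F, 5:F, 6:F, 7:T, 8:F. ✓
2: successors {1, 2, 3, 5, 6, 7, 8}; q there: 1:F, 2:F, 3:F, 5:F, 6:F, 7:T, 8:F. ✓
3: successors {1, 2, 3, 5, 6, 8}; q there: 1:F, 2:F, 3:F, 5:F, 6:F, 8:F. ✗
4: successors {3, 4, 7, 8}; q there: 3:F, 4:F, 7:T, 8:F. ✓
5: successors {2, 6, 7}; q there: 2:F, 6:F, 7:T. ✓
6: successors {1, 3, 4, 5, 6, 8}; q there: 1:F, 3:F, 4:F, 5:F, 6:F, 8:F. ✗
7: successors {2, 3, 4}; q there: 2:F, 3:F, 4:F. ✗
8: successors {5, 7, 8}; q there: 5:F, 7:T, 8:F. ✓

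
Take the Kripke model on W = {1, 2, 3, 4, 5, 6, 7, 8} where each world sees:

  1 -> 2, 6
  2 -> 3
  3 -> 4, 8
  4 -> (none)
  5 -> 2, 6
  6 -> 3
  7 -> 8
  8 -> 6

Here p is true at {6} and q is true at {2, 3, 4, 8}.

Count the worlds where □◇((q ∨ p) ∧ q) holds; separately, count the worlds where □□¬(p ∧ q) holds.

6 and 8

For □◇((q ∨ p) ∧ q):
1: successors {2, 6}; ◇((q ∨ p) ∧ q) there: 2:T, 6:T. ✓
2: successors {3}; ◇((q ∨ p) ∧ q) there: 3:T. ✓
3: successors {4, 8}; ◇((q ∨ p) ∧ q) there: 4:F, 8:F. ✗
4: no successors, so □◇((q ∨ p) ∧ q) holds vacuously. ✓
5: successors {2, 6}; ◇((q ∨ p) ∧ q) there: 2:T, 6:T. ✓
6: successors {3}; ◇((q ∨ p) ∧ q) there: 3:T. ✓
7: successors {8}; ◇((q ∨ p) ∧ q) there: 8:F. ✗
8: successors {6}; ◇((q ∨ p) ∧ q) there: 6:T. ✓
— 6 worlds.
For □□¬(p ∧ q):
1: successors {2, 6}; □¬(p ∧ q) there: 2:T, 6:T. ✓
2: successors {3}; □¬(p ∧ q) there: 3:T. ✓
3: successors {4, 8}; □¬(p ∧ q) there: 4:T, 8:T. ✓
4: no successors, so □□¬(p ∧ q) holds vacuously. ✓
5: successors {2, 6}; □¬(p ∧ q) there: 2:T, 6:T. ✓
6: successors {3}; □¬(p ∧ q) there: 3:T. ✓
7: successors {8}; □¬(p ∧ q) there: 8:T. ✓
8: successors {6}; □¬(p ∧ q) there: 6:T. ✓
— 8 worlds.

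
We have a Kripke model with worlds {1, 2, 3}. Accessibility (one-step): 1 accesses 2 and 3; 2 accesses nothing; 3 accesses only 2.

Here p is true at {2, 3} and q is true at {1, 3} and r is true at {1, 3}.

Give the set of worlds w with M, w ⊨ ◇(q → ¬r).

{1, 3}

1: successors {2, 3}; q → ¬r there: 2:T, 3:F. ✓
2: no successors, so ◇(q → ¬r) fails. ✗
3: successors {2}; q → ¬r there: 2:T. ✓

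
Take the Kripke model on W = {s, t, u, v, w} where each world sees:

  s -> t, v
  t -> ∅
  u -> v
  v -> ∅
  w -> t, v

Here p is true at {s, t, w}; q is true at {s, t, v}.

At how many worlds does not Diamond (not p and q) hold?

s: Diamond (not p and q) is T. ✗
t: Diamond (not p and q) is F. ✓
u: Diamond (not p and q) is T. ✗
v: Diamond (not p and q) is F. ✓
w: Diamond (not p and q) is T. ✗
Satisfying worlds: {t, v}.

2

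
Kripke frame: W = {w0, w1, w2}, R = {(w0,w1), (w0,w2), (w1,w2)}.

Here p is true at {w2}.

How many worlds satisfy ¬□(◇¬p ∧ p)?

w0: □(◇¬p ∧ p) is F. ✓
w1: □(◇¬p ∧ p) is F. ✓
w2: □(◇¬p ∧ p) is T. ✗
Satisfying worlds: {w0, w1}.

2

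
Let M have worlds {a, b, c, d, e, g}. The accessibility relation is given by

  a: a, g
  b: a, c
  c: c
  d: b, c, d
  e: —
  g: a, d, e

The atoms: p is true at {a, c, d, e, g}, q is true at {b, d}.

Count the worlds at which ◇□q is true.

a: successors {a, g}; □q there: a:F, g:F. ✗
b: successors {a, c}; □q there: a:F, c:F. ✗
c: successors {c}; □q there: c:F. ✗
d: successors {b, c, d}; □q there: b:F, c:F, d:F. ✗
e: no successors, so ◇□q fails. ✗
g: successors {a, d, e}; □q there: a:F, d:F, e:T. ✓
Satisfying worlds: {g}.

1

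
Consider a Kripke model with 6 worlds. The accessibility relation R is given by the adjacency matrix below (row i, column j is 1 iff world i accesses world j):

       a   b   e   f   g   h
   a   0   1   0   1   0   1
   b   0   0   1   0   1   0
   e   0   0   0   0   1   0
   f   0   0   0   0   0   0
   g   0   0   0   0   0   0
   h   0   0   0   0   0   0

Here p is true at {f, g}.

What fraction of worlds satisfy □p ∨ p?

2/3

a: □p is F, p is F. ✗
b: □p is F, p is F. ✗
e: □p is T, p is F. ✓
f: □p is T, p is T. ✓
g: □p is T, p is T. ✓
h: □p is T, p is F. ✓
That's 4 of 6 worlds, so 4/6 = 2/3.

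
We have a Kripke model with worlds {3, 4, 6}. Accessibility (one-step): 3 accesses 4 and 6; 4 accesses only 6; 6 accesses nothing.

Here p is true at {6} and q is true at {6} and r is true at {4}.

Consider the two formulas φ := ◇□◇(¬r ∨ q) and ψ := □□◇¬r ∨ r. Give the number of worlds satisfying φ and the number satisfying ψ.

For ◇□◇(¬r ∨ q):
3: successors {4, 6}; □◇(¬r ∨ q) there: 4:F, 6:T. ✓
4: successors {6}; □◇(¬r ∨ q) there: 6:T. ✓
6: no successors, so ◇□◇(¬r ∨ q) fails. ✗
— 2 worlds.
For □□◇¬r ∨ r:
3: □□◇¬r is F, r is F. ✗
4: □□◇¬r is T, r is T. ✓
6: □□◇¬r is T, r is F. ✓
— 2 worlds.

2 and 2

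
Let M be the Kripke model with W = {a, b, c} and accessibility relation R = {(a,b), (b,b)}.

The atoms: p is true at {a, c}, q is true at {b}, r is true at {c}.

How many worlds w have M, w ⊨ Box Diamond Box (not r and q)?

3

a: successors {b}; Diamond Box (not r and q) there: b:T. ✓
b: successors {b}; Diamond Box (not r and q) there: b:T. ✓
c: no successors, so Box Diamond Box (not r and q) holds vacuously. ✓
Satisfying worlds: {a, b, c}.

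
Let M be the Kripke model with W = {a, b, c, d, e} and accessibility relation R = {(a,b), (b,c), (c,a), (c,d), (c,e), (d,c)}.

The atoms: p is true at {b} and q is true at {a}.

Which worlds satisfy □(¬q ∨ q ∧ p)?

a: successors {b}; ¬q ∨ q ∧ p there: b:T. ✓
b: successors {c}; ¬q ∨ q ∧ p there: c:T. ✓
c: successors {a, d, e}; ¬q ∨ q ∧ p there: a:F, d:T, e:T. ✗
d: successors {c}; ¬q ∨ q ∧ p there: c:T. ✓
e: no successors, so □(¬q ∨ q ∧ p) holds vacuously. ✓

{a, b, d, e}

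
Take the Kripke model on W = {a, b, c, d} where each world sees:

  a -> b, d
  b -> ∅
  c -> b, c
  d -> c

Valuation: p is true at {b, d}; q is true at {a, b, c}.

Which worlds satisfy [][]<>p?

a: successors {b, d}; []<>p there: b:T, d:T. ✓
b: no successors, so [][]<>p holds vacuously. ✓
c: successors {b, c}; []<>p there: b:T, c:F. ✗
d: successors {c}; []<>p there: c:F. ✗

{a, b}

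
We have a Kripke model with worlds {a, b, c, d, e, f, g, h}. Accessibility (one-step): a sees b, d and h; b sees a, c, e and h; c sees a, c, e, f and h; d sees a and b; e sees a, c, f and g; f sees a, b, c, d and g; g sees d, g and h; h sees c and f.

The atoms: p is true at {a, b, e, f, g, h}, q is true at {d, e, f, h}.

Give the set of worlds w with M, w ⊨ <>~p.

{a, b, c, e, f, g, h}

a: successors {b, d, h}; ~p there: b:F, d:T, h:F. ✓
b: successors {a, c, e, h}; ~p there: a:F, c:T, e:F, h:F. ✓
c: successors {a, c, e, f, h}; ~p there: a:F, c:T, e:F, f:F, h:F. ✓
d: successors {a, b}; ~p there: a:F, b:F. ✗
e: successors {a, c, f, g}; ~p there: a:F, c:T, f:F, g:F. ✓
f: successors {a, b, c, d, g}; ~p there: a:F, b:F, c:T, d:T, g:F. ✓
g: successors {d, g, h}; ~p there: d:T, g:F, h:F. ✓
h: successors {c, f}; ~p there: c:T, f:F. ✓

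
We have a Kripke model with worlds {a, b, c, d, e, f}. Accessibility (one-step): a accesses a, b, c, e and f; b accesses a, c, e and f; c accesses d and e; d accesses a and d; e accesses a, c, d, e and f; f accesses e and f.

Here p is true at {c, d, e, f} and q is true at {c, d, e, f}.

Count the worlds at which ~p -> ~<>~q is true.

a: ~p is T, ~<>~q is F. ✗
b: ~p is T, ~<>~q is F. ✗
c: ~p is F, ~<>~q is T. ✓
d: ~p is F, ~<>~q is F. ✓
e: ~p is F, ~<>~q is F. ✓
f: ~p is F, ~<>~q is T. ✓
Satisfying worlds: {c, d, e, f}.

4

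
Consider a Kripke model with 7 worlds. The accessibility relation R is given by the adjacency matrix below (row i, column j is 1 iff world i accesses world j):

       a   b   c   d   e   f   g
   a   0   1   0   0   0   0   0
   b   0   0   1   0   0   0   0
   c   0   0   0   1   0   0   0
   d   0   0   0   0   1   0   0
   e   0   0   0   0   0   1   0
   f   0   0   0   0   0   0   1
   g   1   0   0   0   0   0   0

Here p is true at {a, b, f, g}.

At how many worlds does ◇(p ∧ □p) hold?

3

a: successors {b}; p ∧ □p there: b:F. ✗
b: successors {c}; p ∧ □p there: c:F. ✗
c: successors {d}; p ∧ □p there: d:F. ✗
d: successors {e}; p ∧ □p there: e:F. ✗
e: successors {f}; p ∧ □p there: f:T. ✓
f: successors {g}; p ∧ □p there: g:T. ✓
g: successors {a}; p ∧ □p there: a:T. ✓
Satisfying worlds: {e, f, g}.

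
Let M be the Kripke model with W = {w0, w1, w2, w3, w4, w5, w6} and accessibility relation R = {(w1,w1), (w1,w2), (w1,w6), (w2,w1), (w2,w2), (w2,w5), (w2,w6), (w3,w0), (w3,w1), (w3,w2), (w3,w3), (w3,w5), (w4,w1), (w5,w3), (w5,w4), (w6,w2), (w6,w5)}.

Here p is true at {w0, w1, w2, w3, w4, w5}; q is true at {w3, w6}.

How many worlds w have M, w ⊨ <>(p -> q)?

w0: no successors, so <>(p -> q) fails. ✗
w1: successors {w1, w2, w6}; p -> q there: w1:F, w2:F, w6:T. ✓
w2: successors {w1, w2, w5, w6}; p -> q there: w1:F, w2:F, w5:F, w6:T. ✓
w3: successors {w0, w1, w2, w3, w5}; p -> q there: w0:F, w1:F, w2:F, w3:T, w5:F. ✓
w4: successors {w1}; p -> q there: w1:F. ✗
w5: successors {w3, w4}; p -> q there: w3:T, w4:F. ✓
w6: successors {w2, w5}; p -> q there: w2:F, w5:F. ✗
Satisfying worlds: {w1, w2, w3, w5}.

4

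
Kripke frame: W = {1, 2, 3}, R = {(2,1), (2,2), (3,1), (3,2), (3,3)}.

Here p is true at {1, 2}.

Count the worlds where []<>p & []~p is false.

2

1: []<>p is T, []~p is T. ✓
2: []<>p is F, []~p is F. ✗
3: []<>p is F, []~p is F. ✗
Satisfying worlds: {1}.
So []<>p & []~p fails at the other 2 worlds.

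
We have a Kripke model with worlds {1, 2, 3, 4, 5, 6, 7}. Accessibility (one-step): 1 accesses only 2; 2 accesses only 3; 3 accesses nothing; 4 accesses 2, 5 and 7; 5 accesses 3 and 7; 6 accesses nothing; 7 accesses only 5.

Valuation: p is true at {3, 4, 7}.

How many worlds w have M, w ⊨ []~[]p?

1: successors {2}; ~[]p there: 2:F. ✗
2: successors {3}; ~[]p there: 3:F. ✗
3: no successors, so []~[]p holds vacuously. ✓
4: successors {2, 5, 7}; ~[]p there: 2:F, 5:F, 7:T. ✗
5: successors {3, 7}; ~[]p there: 3:F, 7:T. ✗
6: no successors, so []~[]p holds vacuously. ✓
7: successors {5}; ~[]p there: 5:F. ✗
Satisfying worlds: {3, 6}.

2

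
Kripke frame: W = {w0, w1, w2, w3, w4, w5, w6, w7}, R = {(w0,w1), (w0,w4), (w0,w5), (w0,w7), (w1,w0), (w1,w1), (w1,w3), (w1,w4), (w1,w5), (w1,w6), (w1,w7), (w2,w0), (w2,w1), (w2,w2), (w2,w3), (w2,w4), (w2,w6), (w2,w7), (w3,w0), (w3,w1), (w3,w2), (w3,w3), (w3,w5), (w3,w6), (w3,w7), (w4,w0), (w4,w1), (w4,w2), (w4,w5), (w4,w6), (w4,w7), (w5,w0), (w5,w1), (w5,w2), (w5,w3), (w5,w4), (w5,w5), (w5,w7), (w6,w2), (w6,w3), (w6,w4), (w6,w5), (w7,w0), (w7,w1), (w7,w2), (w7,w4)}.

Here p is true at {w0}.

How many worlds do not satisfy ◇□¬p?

w0: successors {w1, w4, w5, w7}; □¬p there: w1:F, w4:F, w5:F, w7:F. ✗
w1: successors {w0, w1, w3, w4, w5, w6, w7}; □¬p there: w0:T, w1:F, w3:F, w4:F, w5:F, w6:T, w7:F. ✓
w2: successors {w0, w1, w2, w3, w4, w6, w7}; □¬p there: w0:T, w1:F, w2:F, w3:F, w4:F, w6:T, w7:F. ✓
w3: successors {w0, w1, w2, w3, w5, w6, w7}; □¬p there: w0:T, w1:F, w2:F, w3:F, w5:F, w6:T, w7:F. ✓
w4: successors {w0, w1, w2, w5, w6, w7}; □¬p there: w0:T, w1:F, w2:F, w5:F, w6:T, w7:F. ✓
w5: successors {w0, w1, w2, w3, w4, w5, w7}; □¬p there: w0:T, w1:F, w2:F, w3:F, w4:F, w5:F, w7:F. ✓
w6: successors {w2, w3, w4, w5}; □¬p there: w2:F, w3:F, w4:F, w5:F. ✗
w7: successors {w0, w1, w2, w4}; □¬p there: w0:T, w1:F, w2:F, w4:F. ✓
Satisfying worlds: {w1, w2, w3, w4, w5, w7}.
So ◇□¬p fails at the other 2 worlds.

2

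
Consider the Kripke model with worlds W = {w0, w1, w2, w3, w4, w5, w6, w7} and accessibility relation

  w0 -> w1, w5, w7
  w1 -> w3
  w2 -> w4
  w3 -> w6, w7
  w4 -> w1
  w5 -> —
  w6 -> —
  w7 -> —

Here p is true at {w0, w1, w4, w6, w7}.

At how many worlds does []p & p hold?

3

w0: []p is F, p is T. ✗
w1: []p is F, p is T. ✗
w2: []p is T, p is F. ✗
w3: []p is T, p is F. ✗
w4: []p is T, p is T. ✓
w5: []p is T, p is F. ✗
w6: []p is T, p is T. ✓
w7: []p is T, p is T. ✓
Satisfying worlds: {w4, w6, w7}.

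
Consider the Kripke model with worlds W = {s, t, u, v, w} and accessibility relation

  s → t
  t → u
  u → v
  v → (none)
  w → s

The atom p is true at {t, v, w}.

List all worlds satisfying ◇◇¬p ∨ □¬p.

{s, t, v, w}

s: ◇◇¬p is T, □¬p is F. ✓
t: ◇◇¬p is F, □¬p is T. ✓
u: ◇◇¬p is F, □¬p is F. ✗
v: ◇◇¬p is F, □¬p is T. ✓
w: ◇◇¬p is F, □¬p is T. ✓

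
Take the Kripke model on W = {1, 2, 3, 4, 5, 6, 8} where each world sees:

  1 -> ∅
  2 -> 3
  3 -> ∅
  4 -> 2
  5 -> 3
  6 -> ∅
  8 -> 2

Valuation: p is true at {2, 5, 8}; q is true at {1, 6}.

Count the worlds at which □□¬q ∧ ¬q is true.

1: □□¬q is T, ¬q is F. ✗
2: □□¬q is T, ¬q is T. ✓
3: □□¬q is T, ¬q is T. ✓
4: □□¬q is T, ¬q is T. ✓
5: □□¬q is T, ¬q is T. ✓
6: □□¬q is T, ¬q is F. ✗
8: □□¬q is T, ¬q is T. ✓
Satisfying worlds: {2, 3, 4, 5, 8}.

5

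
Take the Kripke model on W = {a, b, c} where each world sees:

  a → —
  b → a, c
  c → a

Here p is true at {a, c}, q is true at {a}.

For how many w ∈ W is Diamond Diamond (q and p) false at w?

a: no successors, so Diamond Diamond (q and p) fails. ✗
b: successors {a, c}; Diamond (q and p) there: a:F, c:T. ✓
c: successors {a}; Diamond (q and p) there: a:F. ✗
Satisfying worlds: {b}.
So Diamond Diamond (q and p) fails at the other 2 worlds.

2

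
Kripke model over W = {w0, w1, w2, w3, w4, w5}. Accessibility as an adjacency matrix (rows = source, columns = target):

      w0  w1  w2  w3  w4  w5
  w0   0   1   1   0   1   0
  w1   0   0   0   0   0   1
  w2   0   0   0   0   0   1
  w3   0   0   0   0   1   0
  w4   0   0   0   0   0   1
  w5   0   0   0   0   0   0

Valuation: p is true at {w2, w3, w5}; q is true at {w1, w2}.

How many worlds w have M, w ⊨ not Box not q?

w0: Box not q is F. ✓
w1: Box not q is T. ✗
w2: Box not q is T. ✗
w3: Box not q is T. ✗
w4: Box not q is T. ✗
w5: Box not q is T. ✗
Satisfying worlds: {w0}.

1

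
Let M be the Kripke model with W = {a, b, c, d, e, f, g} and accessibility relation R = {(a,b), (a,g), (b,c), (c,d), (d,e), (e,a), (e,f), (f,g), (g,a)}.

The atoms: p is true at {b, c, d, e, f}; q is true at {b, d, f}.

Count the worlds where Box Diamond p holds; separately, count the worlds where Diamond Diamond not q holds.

For Box Diamond p:
a: successors {b, g}; Diamond p there: b:T, g:F. ✗
b: successors {c}; Diamond p there: c:T. ✓
c: successors {d}; Diamond p there: d:T. ✓
d: successors {e}; Diamond p there: e:T. ✓
e: successors {a, f}; Diamond p there: a:T, f:F. ✗
f: successors {g}; Diamond p there: g:F. ✗
g: successors {a}; Diamond p there: a:T. ✓
— 4 worlds.
For Diamond Diamond not q:
a: successors {b, g}; Diamond not q there: b:T, g:T. ✓
b: successors {c}; Diamond not q there: c:F. ✗
c: successors {d}; Diamond not q there: d:T. ✓
d: successors {e}; Diamond not q there: e:T. ✓
e: successors {a, f}; Diamond not q there: a:T, f:T. ✓
f: successors {g}; Diamond not q there: g:T. ✓
g: successors {a}; Diamond not q there: a:T. ✓
— 6 worlds.

4 and 6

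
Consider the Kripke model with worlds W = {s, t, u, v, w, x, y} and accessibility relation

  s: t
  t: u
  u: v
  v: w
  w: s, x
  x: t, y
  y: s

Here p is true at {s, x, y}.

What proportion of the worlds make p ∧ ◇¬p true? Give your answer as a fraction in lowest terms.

2/7

s: p is T, ◇¬p is T. ✓
t: p is F, ◇¬p is T. ✗
u: p is F, ◇¬p is T. ✗
v: p is F, ◇¬p is T. ✗
w: p is F, ◇¬p is F. ✗
x: p is T, ◇¬p is T. ✓
y: p is T, ◇¬p is F. ✗
That's 2 of 7 worlds, so 2/7.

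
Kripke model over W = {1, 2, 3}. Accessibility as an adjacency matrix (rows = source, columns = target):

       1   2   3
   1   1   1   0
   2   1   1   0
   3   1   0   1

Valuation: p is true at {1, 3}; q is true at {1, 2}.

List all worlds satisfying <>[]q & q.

1: <>[]q is T, q is T. ✓
2: <>[]q is T, q is T. ✓
3: <>[]q is T, q is F. ✗

{1, 2}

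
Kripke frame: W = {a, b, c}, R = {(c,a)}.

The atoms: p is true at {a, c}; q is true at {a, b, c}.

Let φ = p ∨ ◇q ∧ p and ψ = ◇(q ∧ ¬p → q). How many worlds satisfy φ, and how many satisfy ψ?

For p ∨ ◇q ∧ p:
a: p is T, ◇q ∧ p is F. ✓
b: p is F, ◇q ∧ p is F. ✗
c: p is T, ◇q ∧ p is T. ✓
— 2 worlds.
For ◇(q ∧ ¬p → q):
a: no successors, so ◇(q ∧ ¬p → q) fails. ✗
b: no successors, so ◇(q ∧ ¬p → q) fails. ✗
c: successors {a}; q ∧ ¬p → q there: a:T. ✓
— 1 world.

2 and 1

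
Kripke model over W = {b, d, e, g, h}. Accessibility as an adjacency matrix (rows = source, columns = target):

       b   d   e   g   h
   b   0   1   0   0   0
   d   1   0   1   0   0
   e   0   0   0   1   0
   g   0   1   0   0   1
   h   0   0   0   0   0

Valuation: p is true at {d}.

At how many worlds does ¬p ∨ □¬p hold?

5

b: ¬p is T, □¬p is F. ✓
d: ¬p is F, □¬p is T. ✓
e: ¬p is T, □¬p is T. ✓
g: ¬p is T, □¬p is F. ✓
h: ¬p is T, □¬p is T. ✓
Satisfying worlds: {b, d, e, g, h}.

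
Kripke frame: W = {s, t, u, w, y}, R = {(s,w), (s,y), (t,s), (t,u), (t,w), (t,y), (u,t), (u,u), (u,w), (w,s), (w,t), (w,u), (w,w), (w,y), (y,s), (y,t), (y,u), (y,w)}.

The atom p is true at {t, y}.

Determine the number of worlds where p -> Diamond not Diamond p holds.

s: p is F, Diamond not Diamond p is F. ✓
t: p is T, Diamond not Diamond p is F. ✗
u: p is F, Diamond not Diamond p is F. ✓
w: p is F, Diamond not Diamond p is F. ✓
y: p is T, Diamond not Diamond p is F. ✗
Satisfying worlds: {s, u, w}.

3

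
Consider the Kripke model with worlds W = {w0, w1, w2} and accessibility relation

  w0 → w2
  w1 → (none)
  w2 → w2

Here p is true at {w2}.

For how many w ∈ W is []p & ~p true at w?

2

w0: []p is T, ~p is T. ✓
w1: []p is T, ~p is T. ✓
w2: []p is T, ~p is F. ✗
Satisfying worlds: {w0, w1}.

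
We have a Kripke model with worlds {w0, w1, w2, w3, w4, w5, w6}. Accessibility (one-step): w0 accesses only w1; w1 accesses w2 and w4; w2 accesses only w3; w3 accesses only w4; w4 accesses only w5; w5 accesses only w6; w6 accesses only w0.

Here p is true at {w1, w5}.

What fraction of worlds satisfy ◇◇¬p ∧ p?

2/7

w0: ◇◇¬p is T, p is F. ✗
w1: ◇◇¬p is T, p is T. ✓
w2: ◇◇¬p is T, p is F. ✗
w3: ◇◇¬p is F, p is F. ✗
w4: ◇◇¬p is T, p is F. ✗
w5: ◇◇¬p is T, p is T. ✓
w6: ◇◇¬p is F, p is F. ✗
That's 2 of 7 worlds, so 2/7.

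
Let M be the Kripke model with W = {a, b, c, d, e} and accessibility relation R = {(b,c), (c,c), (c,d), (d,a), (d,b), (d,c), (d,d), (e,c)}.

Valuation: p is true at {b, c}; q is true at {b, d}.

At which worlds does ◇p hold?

a: no successors, so ◇p fails. ✗
b: successors {c}; p there: c:T. ✓
c: successors {c, d}; p there: c:T, d:F. ✓
d: successors {a, b, c, d}; p there: a:F, b:T, c:T, d:F. ✓
e: successors {c}; p there: c:T. ✓

{b, c, d, e}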